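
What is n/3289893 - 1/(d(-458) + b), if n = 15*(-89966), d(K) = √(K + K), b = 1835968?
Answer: (-899660*√229 + 825874582071*I)/(2193262*(√229 - 917984*I)) ≈ -0.41019 + 8.9795e-12*I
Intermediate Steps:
d(K) = √2*√K (d(K) = √(2*K) = √2*√K)
n = -1349490
n/3289893 - 1/(d(-458) + b) = -1349490/3289893 - 1/(√2*√(-458) + 1835968) = -1349490*1/3289893 - 1/(√2*(I*√458) + 1835968) = -449830/1096631 - 1/(2*I*√229 + 1835968) = -449830/1096631 - 1/(1835968 + 2*I*√229)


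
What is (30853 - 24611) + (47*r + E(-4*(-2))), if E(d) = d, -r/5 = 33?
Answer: -1505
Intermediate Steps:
r = -165 (r = -5*33 = -165)
(30853 - 24611) + (47*r + E(-4*(-2))) = (30853 - 24611) + (47*(-165) - 4*(-2)) = 6242 + (-7755 + 8) = 6242 - 7747 = -1505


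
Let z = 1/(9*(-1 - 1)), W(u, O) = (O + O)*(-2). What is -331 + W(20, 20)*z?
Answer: -2939/9 ≈ -326.56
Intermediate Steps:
W(u, O) = -4*O (W(u, O) = (2*O)*(-2) = -4*O)
z = -1/18 (z = 1/(9*(-2)) = 1/(-18) = -1/18 ≈ -0.055556)
-331 + W(20, 20)*z = -331 - 4*20*(-1/18) = -331 - 80*(-1/18) = -331 + 40/9 = -2939/9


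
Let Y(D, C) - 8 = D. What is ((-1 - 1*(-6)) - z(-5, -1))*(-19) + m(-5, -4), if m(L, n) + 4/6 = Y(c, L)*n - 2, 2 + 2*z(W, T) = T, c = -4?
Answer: -853/6 ≈ -142.17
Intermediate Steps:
z(W, T) = -1 + T/2
Y(D, C) = 8 + D
m(L, n) = -8/3 + 4*n (m(L, n) = -⅔ + ((8 - 4)*n - 2) = -⅔ + (4*n - 2) = -⅔ + (-2 + 4*n) = -8/3 + 4*n)
((-1 - 1*(-6)) - z(-5, -1))*(-19) + m(-5, -4) = ((-1 - 1*(-6)) - (-1 + (½)*(-1)))*(-19) + (-8/3 + 4*(-4)) = ((-1 + 6) - (-1 - ½))*(-19) + (-8/3 - 16) = (5 - 1*(-3/2))*(-19) - 56/3 = (5 + 3/2)*(-19) - 56/3 = (13/2)*(-19) - 56/3 = -247/2 - 56/3 = -853/6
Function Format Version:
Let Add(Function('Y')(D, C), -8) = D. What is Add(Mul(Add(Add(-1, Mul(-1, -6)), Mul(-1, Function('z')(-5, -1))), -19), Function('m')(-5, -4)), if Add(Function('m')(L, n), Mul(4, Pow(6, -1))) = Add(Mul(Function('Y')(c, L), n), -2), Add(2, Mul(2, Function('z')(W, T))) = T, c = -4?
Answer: Rational(-853, 6) ≈ -142.17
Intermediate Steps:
Function('z')(W, T) = Add(-1, Mul(Rational(1, 2), T))
Function('Y')(D, C) = Add(8, D)
Function('m')(L, n) = Add(Rational(-8, 3), Mul(4, n)) (Function('m')(L, n) = Add(Rational(-2, 3), Add(Mul(Add(8, -4), n), -2)) = Add(Rational(-2, 3), Add(Mul(4, n), -2)) = Add(Rational(-2, 3), Add(-2, Mul(4, n))) = Add(Rational(-8, 3), Mul(4, n)))
Add(Mul(Add(Add(-1, Mul(-1, -6)), Mul(-1, Function('z')(-5, -1))), -19), Function('m')(-5, -4)) = Add(Mul(Add(Add(-1, Mul(-1, -6)), Mul(-1, Add(-1, Mul(Rational(1, 2), -1)))), -19), Add(Rational(-8, 3), Mul(4, -4))) = Add(Mul(Add(Add(-1, 6), Mul(-1, Add(-1, Rational(-1, 2)))), -19), Add(Rational(-8, 3), -16)) = Add(Mul(Add(5, Mul(-1, Rational(-3, 2))), -19), Rational(-56, 3)) = Add(Mul(Add(5, Rational(3, 2)), -19), Rational(-56, 3)) = Add(Mul(Rational(13, 2), -19), Rational(-56, 3)) = Add(Rational(-247, 2), Rational(-56, 3)) = Rational(-853, 6)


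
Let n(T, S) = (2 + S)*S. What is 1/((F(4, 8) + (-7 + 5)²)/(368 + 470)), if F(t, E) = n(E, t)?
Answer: 419/14 ≈ 29.929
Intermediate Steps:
n(T, S) = S*(2 + S)
F(t, E) = t*(2 + t)
1/((F(4, 8) + (-7 + 5)²)/(368 + 470)) = 1/((4*(2 + 4) + (-7 + 5)²)/(368 + 470)) = 1/((4*6 + (-2)²)/838) = 1/((24 + 4)*(1/838)) = 1/(28*(1/838)) = 1/(14/419) = 419/14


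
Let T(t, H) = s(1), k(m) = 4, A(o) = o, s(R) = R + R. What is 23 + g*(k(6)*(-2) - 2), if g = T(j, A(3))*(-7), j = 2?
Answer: 163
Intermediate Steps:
s(R) = 2*R
T(t, H) = 2 (T(t, H) = 2*1 = 2)
g = -14 (g = 2*(-7) = -14)
23 + g*(k(6)*(-2) - 2) = 23 - 14*(4*(-2) - 2) = 23 - 14*(-8 - 2) = 23 - 14*(-10) = 23 + 140 = 163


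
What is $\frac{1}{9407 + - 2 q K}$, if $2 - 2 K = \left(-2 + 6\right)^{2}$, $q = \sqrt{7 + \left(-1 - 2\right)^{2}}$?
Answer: $\frac{1}{9463} \approx 0.00010567$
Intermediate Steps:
$q = 4$ ($q = \sqrt{7 + \left(-3\right)^{2}} = \sqrt{7 + 9} = \sqrt{16} = 4$)
$K = -7$ ($K = 1 - \frac{\left(-2 + 6\right)^{2}}{2} = 1 - \frac{4^{2}}{2} = 1 - 8 = -7$)
$\frac{1}{9407 + - 2 q K} = \frac{1}{9407 + \left(-2\right) 4 \left(-7\right)} = \frac{1}{9407 - -56} = \frac{1}{9407 + 56} = \frac{1}{9463}$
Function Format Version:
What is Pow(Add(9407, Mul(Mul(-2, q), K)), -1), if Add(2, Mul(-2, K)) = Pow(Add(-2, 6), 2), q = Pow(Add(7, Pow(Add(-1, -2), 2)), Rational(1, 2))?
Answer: Rational(1, 9463) ≈ 0.00010567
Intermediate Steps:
q = 4 (q = Pow(Add(7, Pow(-3, 2)), Rational(1, 2)) = Pow(Add(7, 9), Rational(1, 2)) = Pow(16, Rational(1, 2)) = 4)
K = -7 (K = Add(1, Mul(Rational(-1, 2), Pow(Add(-2, 6), 2))) = Add(1, Mul(Rational(-1, 2), Pow(4, 2))) = Add(1, Mul(Rational(-1, 2), 16)) = Add(1, -8) = -7)
Pow(Add(9407, Mul(Mul(-2, q), K)), -1) = Pow(Add(9407, Mul(Mul(-2, 4), -7)), -1) = Pow(Add(9407, Mul(-8, -7)), -1) = Pow(Add(9407, 56), -1) = Pow(9463, -1) = Rational(1, 9463)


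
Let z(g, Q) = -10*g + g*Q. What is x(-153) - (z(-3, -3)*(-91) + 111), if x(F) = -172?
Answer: 3266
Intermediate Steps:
z(g, Q) = -10*g + Q*g
x(-153) - (z(-3, -3)*(-91) + 111) = -172 - (-3*(-10 - 3)*(-91) + 111) = -172 - (-3*(-13)*(-91) + 111) = -172 - (39*(-91) + 111) = -172 - (-3549 + 111) = -172 - 1*(-3438) = -172 + 3438 = 3266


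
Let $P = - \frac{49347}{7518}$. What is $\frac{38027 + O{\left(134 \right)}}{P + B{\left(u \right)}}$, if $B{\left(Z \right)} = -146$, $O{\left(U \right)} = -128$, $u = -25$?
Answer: $- \frac{94974894}{382325} \approx -248.41$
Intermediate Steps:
$P = - \frac{16449}{2506}$ ($P = \left(-49347\right) \frac{1}{7518} = - \frac{16449}{2506} \approx -6.5638$)
$\frac{38027 + O{\left(134 \right)}}{P + B{\left(u \right)}} = \frac{38027 - 128}{- \frac{16449}{2506} - 146} = \frac{37899}{- \frac{382325}{2506}} = 37899 \left(- \frac{2506}{382325}\right) = - \frac{94974894}{382325}$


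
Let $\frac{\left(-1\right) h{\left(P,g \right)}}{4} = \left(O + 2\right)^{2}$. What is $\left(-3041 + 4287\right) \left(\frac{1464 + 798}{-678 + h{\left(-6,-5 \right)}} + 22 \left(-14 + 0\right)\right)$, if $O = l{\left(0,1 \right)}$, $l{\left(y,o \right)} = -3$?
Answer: $- \frac{132274114}{341} \approx -3.879 \cdot 10^{5}$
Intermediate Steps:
$O = -3$
$h{\left(P,g \right)} = -4$ ($h{\left(P,g \right)} = - 4 \left(-3 + 2\right)^{2} = - 4 \left(-1\right)^{2} = \left(-4\right) 1 = -4$)
$\left(-3041 + 4287\right) \left(\frac{1464 + 798}{-678 + h{\left(-6,-5 \right)}} + 22 \left(-14 + 0\right)\right) = \left(-3041 + 4287\right) \left(\frac{1464 + 798}{-678 - 4} + 22 \left(-14 + 0\right)\right) = 1246 \left(\frac{2262}{-682} + 22 \left(-14\right)\right) = 1246 \left(2262 \left(- \frac{1}{682}\right) - 308\right) = 1246 \left(- \frac{1131}{341} - 308\right) = 1246 \left(- \frac{106159}{341}\right) = - \frac{132274114}{341}$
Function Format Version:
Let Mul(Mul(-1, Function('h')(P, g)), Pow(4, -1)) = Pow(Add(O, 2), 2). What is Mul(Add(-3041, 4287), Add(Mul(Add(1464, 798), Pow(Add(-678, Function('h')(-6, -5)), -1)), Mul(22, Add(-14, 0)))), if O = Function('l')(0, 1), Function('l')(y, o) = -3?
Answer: Rational(-132274114, 341) ≈ -3.8790e+5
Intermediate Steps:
O = -3
Function('h')(P, g) = -4 (Function('h')(P, g) = Mul(-4, Pow(Add(-3, 2), 2)) = Mul(-4, Pow(-1, 2)) = Mul(-4, 1) = -4)
Mul(Add(-3041, 4287), Add(Mul(Add(1464, 798), Pow(Add(-678, Function('h')(-6, -5)), -1)), Mul(22, Add(-14, 0)))) = Mul(Add(-3041, 4287), Add(Mul(Add(1464, 798), Pow(Add(-678, -4), -1)), Mul(22, Add(-14, 0)))) = Mul(1246, Add(Mul(2262, Pow(-682, -1)), Mul(22, -14))) = Mul(1246, Add(Mul(2262, Rational(-1, 682)), -308)) = Mul(1246, Add(Rational(-1131, 341), -308)) = Mul(1246, Rational(-106159, 341)) = Rational(-132274114, 341)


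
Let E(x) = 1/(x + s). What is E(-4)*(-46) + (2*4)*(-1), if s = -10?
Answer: -33/7 ≈ -4.7143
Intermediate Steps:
E(x) = 1/(-10 + x) (E(x) = 1/(x - 10) = 1/(-10 + x))
E(-4)*(-46) + (2*4)*(-1) = -46/(-10 - 4) + (2*4)*(-1) = -46/(-14) + 8*(-1) = -1/14*(-46) - 8 = 23/7 - 8 = -33/7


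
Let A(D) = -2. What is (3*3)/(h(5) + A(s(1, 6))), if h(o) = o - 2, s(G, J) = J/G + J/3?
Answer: 9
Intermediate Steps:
s(G, J) = J/3 + J/G (s(G, J) = J/G + J*(⅓) = J/G + J/3 = J/3 + J/G)
h(o) = -2 + o
(3*3)/(h(5) + A(s(1, 6))) = (3*3)/((-2 + 5) - 2) = 9/(3 - 2) = 9/1 = 9*1 = 9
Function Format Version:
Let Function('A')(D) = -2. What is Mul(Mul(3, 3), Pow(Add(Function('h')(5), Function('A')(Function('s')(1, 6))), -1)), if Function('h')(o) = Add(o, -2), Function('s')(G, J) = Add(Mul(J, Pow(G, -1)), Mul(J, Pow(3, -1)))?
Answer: 9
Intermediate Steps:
Function('s')(G, J) = Add(Mul(Rational(1, 3), J), Mul(J, Pow(G, -1))) (Function('s')(G, J) = Add(Mul(J, Pow(G, -1)), Mul(J, Rational(1, 3))) = Add(Mul(J, Pow(G, -1)), Mul(Rational(1, 3), J)) = Add(Mul(Rational(1, 3), J), Mul(J, Pow(G, -1))))
Function('h')(o) = Add(-2, o)
Mul(Mul(3, 3), Pow(Add(Function('h')(5), Function('A')(Function('s')(1, 6))), -1)) = Mul(Mul(3, 3), Pow(Add(Add(-2, 5), -2), -1)) = Mul(9, Pow(Add(3, -2), -1)) = Mul(9, Pow(1, -1)) = Mul(9, 1) = 9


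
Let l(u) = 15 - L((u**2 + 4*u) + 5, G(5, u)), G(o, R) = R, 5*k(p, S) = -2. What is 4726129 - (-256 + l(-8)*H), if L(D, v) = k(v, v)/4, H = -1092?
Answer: 23714371/5 ≈ 4.7429e+6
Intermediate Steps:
k(p, S) = -2/5 (k(p, S) = (1/5)*(-2) = -2/5)
L(D, v) = -1/10 (L(D, v) = -2/5/4 = -2/5*1/4 = -1/10)
l(u) = 151/10 (l(u) = 15 - 1*(-1/10) = 15 + 1/10 = 151/10)
4726129 - (-256 + l(-8)*H) = 4726129 - (-256 + (151/10)*(-1092)) = 4726129 - (-256 - 82446/5) = 4726129 - 1*(-83726/5) = 4726129 + 83726/5 = 23714371/5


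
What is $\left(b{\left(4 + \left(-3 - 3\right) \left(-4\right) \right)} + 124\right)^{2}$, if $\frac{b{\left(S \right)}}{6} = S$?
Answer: $85264$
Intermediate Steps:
$b{\left(S \right)} = 6 S$
$\left(b{\left(4 + \left(-3 - 3\right) \left(-4\right) \right)} + 124\right)^{2} = \left(6 \left(4 + \left(-3 - 3\right) \left(-4\right)\right) + 124\right)^{2} = \left(6 \left(4 - -24\right) + 124\right)^{2} = \left(6 \left(4 + 24\right) + 124\right)^{2} = \left(6 \cdot 28 + 124\right)^{2} = \left(168 + 124\right)^{2} = 292^{2} = 85264$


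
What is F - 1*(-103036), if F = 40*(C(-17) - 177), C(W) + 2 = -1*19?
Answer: 95116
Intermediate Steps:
C(W) = -21 (C(W) = -2 - 1*19 = -2 - 19 = -21)
F = -7920 (F = 40*(-21 - 177) = 40*(-198) = -7920)
F - 1*(-103036) = -7920 - 1*(-103036) = -7920 + 103036 = 95116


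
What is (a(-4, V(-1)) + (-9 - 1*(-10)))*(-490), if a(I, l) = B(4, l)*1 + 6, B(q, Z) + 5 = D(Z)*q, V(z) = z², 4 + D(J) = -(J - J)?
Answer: 6860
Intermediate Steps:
D(J) = -4 (D(J) = -4 - (J - J) = -4 - 1*0 = -4 + 0 = -4)
B(q, Z) = -5 - 4*q
a(I, l) = -15 (a(I, l) = (-5 - 4*4)*1 + 6 = (-5 - 16)*1 + 6 = -21*1 + 6 = -21 + 6 = -15)
(a(-4, V(-1)) + (-9 - 1*(-10)))*(-490) = (-15 + (-9 - 1*(-10)))*(-490) = (-15 + (-9 + 10))*(-490) = (-15 + 1)*(-490) = -14*(-490) = 6860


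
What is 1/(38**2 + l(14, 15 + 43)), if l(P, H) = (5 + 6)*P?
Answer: 1/1598 ≈ 0.00062578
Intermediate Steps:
l(P, H) = 11*P
1/(38**2 + l(14, 15 + 43)) = 1/(38**2 + 11*14) = 1/(1444 + 154) = 1/1598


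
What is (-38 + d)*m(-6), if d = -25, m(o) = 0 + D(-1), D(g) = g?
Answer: 63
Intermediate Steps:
m(o) = -1 (m(o) = 0 - 1 = -1)
(-38 + d)*m(-6) = (-38 - 25)*(-1) = -63*(-1) = 63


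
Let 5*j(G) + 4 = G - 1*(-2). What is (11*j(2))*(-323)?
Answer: 0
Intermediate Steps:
j(G) = -⅖ + G/5 (j(G) = -⅘ + (G - 1*(-2))/5 = -⅘ + (G + 2)/5 = -⅘ + (2 + G)/5 = -⅘ + (⅖ + G/5) = -⅖ + G/5)
(11*j(2))*(-323) = (11*(-⅖ + (⅕)*2))*(-323) = (11*(-⅖ + ⅖))*(-323) = (11*0)*(-323) = 0*(-323) = 0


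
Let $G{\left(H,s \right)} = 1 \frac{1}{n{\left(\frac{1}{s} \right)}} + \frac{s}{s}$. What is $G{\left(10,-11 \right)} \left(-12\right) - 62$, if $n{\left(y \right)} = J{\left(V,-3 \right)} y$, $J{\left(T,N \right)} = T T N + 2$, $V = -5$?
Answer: $- \frac{5534}{73} \approx -75.808$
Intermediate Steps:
$J{\left(T,N \right)} = 2 + N T^{2}$ ($J{\left(T,N \right)} = T^{2} N + 2 = N T^{2} + 2 = 2 + N T^{2}$)
$n{\left(y \right)} = - 73 y$ ($n{\left(y \right)} = \left(2 - 3 \left(-5\right)^{2}\right) y = \left(2 - 75\right) y = - 73 y$)
$G{\left(H,s \right)} = 1 - \frac{s}{73}$ ($G{\left(H,s \right)} = 1 \frac{1}{\left(-73\right) \frac{1}{s}} + \frac{s}{s} = 1 \left(- \frac{s}{73}\right) + 1 = - \frac{s}{73} + 1 = 1 - \frac{s}{73}$)
$G{\left(10,-11 \right)} \left(-12\right) - 62 = \left(1 - - \frac{11}{73}\right) \left(-12\right) - 62 = \left(1 + \frac{11}{73}\right) \left(-12\right) - 62 = \frac{84}{73} \left(-12\right) - 62 = - \frac{1008}{73} - 62 = - \frac{5534}{73}$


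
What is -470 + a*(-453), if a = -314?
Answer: 141772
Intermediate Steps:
-470 + a*(-453) = -470 - 314*(-453) = -470 + 142242 = 141772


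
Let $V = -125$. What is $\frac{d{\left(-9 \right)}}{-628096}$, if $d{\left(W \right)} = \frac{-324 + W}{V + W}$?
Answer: $- \frac{333}{84164864} \approx -3.9565 \cdot 10^{-6}$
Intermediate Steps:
$d{\left(W \right)} = \frac{-324 + W}{-125 + W}$
$\frac{d{\left(-9 \right)}}{-628096} = \frac{\frac{1}{-125 - 9} \left(-324 - 9\right)}{-628096} = \frac{1}{-134} \left(-333\right) \left(- \frac{1}{628096}\right) = \left(- \frac{1}{134}\right) \left(-333\right) \left(- \frac{1}{628096}\right) = \frac{333}{134} \left(- \frac{1}{628096}\right) = - \frac{333}{84164864}$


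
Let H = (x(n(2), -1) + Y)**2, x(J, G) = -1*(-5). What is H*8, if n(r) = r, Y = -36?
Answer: 7688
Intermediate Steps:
x(J, G) = 5
H = 961 (H = (5 - 36)**2 = (-31)**2 = 961)
H*8 = 961*8 = 7688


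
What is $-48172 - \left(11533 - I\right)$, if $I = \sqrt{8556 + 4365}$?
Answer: $-59705 + \sqrt{12921} \approx -59591.0$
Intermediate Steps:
$I = \sqrt{12921} \approx 113.67$
$-48172 - \left(11533 - I\right) = -48172 - \left(11533 - \sqrt{12921}\right) = -59705 + \sqrt{12921}$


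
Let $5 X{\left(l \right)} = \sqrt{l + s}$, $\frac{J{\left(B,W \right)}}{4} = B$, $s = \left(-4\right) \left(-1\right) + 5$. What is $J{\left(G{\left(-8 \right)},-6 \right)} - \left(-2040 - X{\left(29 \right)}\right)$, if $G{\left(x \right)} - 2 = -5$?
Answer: $2028 + \frac{\sqrt{38}}{5} \approx 2029.2$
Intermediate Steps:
$G{\left(x \right)} = -3$ ($G{\left(x \right)} = 2 - 5 = -3$)
$s = 9$ ($s = 4 + 5 = 9$)
$J{\left(B,W \right)} = 4 B$
$X{\left(l \right)} = \frac{\sqrt{9 + l}}{5}$ ($X{\left(l \right)} = \frac{\sqrt{l + 9}}{5} = \frac{\sqrt{9 + l}}{5}$)
$J{\left(G{\left(-8 \right)},-6 \right)} - \left(-2040 - X{\left(29 \right)}\right) = 4 \left(-3\right) - \left(-2040 - \frac{\sqrt{9 + 29}}{5}\right) = -12 - \left(-2040 - \frac{\sqrt{38}}{5}\right) = -12 + \left(2040 + \frac{\sqrt{38}}{5}\right) = 2028 + \frac{\sqrt{38}}{5}$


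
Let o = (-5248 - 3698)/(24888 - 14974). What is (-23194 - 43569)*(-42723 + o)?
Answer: 14139227302992/4957 ≈ 2.8524e+9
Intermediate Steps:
o = -4473/4957 (o = -8946/9914 = -8946*1/9914 = -4473/4957 ≈ -0.90236)
(-23194 - 43569)*(-42723 + o) = (-23194 - 43569)*(-42723 - 4473/4957) = -66763*(-211782384/4957) = 14139227302992/4957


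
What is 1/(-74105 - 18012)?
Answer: -1/92117 ≈ -1.0856e-5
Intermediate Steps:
1/(-74105 - 18012) = 1/(-92117) = -1/92117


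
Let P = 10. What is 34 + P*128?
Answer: 1314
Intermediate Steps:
34 + P*128 = 34 + 10*128 = 34 + 1280 = 1314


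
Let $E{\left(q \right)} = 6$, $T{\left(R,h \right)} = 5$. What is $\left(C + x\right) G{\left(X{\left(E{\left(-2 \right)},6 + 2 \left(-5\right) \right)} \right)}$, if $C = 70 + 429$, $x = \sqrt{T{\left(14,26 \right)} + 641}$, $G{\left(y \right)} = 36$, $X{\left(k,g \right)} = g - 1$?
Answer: $17964 + 36 \sqrt{646} \approx 18879.0$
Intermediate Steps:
$X{\left(k,g \right)} = -1 + g$
$x = \sqrt{646}$ ($x = \sqrt{5 + 641} = \sqrt{646} \approx 25.417$)
$C = 499$
$\left(C + x\right) G{\left(X{\left(E{\left(-2 \right)},6 + 2 \left(-5\right) \right)} \right)} = \left(499 + \sqrt{646}\right) 36 = 17964 + 36 \sqrt{646}$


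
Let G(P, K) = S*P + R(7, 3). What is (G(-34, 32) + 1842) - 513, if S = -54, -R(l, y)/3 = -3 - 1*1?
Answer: 3177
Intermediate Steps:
R(l, y) = 12 (R(l, y) = -3*(-3 - 1*1) = -3*(-3 - 1) = -3*(-4) = 12)
G(P, K) = 12 - 54*P (G(P, K) = -54*P + 12 = 12 - 54*P)
(G(-34, 32) + 1842) - 513 = ((12 - 54*(-34)) + 1842) - 513 = ((12 + 1836) + 1842) - 513 = (1848 + 1842) - 513 = 3690 - 513 = 3177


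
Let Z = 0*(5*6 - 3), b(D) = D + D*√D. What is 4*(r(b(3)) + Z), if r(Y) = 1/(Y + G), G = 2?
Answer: -10 + 6*√3 ≈ 0.39230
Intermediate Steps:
b(D) = D + D^(3/2)
Z = 0 (Z = 0*(30 - 3) = 0*27 = 0)
r(Y) = 1/(2 + Y) (r(Y) = 1/(Y + 2) = 1/(2 + Y))
4*(r(b(3)) + Z) = 4*(1/(2 + (3 + 3^(3/2))) + 0) = 4*(1/(2 + (3 + 3*√3)) + 0) = 4*(1/(5 + 3*√3) + 0) = 4/(5 + 3*√3)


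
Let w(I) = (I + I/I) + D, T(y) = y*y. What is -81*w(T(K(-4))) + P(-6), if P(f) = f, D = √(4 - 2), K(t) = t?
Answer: -1383 - 81*√2 ≈ -1497.6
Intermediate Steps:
D = √2 ≈ 1.4142
T(y) = y²
w(I) = 1 + I + √2 (w(I) = (I + I/I) + √2 = (I + 1) + √2 = (1 + I) + √2 = 1 + I + √2)
-81*w(T(K(-4))) + P(-6) = -81*(1 + (-4)² + √2) - 6 = -81*(1 + 16 + √2) - 6 = -81*(17 + √2) - 6 = (-1377 - 81*√2) - 6 = -1383 - 81*√2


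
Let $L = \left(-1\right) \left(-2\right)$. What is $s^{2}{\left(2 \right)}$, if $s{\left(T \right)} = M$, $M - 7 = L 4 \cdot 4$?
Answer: $1521$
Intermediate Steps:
$L = 2$
$M = 39$ ($M = 7 + 2 \cdot 4 \cdot 4 = 7 + 8 \cdot 4 = 7 + 32 = 39$)
$s{\left(T \right)} = 39$
$s^{2}{\left(2 \right)} = 39^{2} = 1521$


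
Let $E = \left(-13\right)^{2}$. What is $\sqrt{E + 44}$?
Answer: $\sqrt{213} \approx 14.595$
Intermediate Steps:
$E = 169$
$\sqrt{E + 44} = \sqrt{169 + 44} = \sqrt{213}$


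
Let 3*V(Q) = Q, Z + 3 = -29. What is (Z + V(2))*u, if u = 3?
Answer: -94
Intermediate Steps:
Z = -32 (Z = -3 - 29 = -32)
V(Q) = Q/3
(Z + V(2))*u = (-32 + (⅓)*2)*3 = (-32 + ⅔)*3 = -94/3*3 = -94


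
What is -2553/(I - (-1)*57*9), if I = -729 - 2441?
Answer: 2553/2657 ≈ 0.96086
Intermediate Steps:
I = -3170
-2553/(I - (-1)*57*9) = -2553/(-3170 - (-1)*57*9) = -2553/(-3170 - (-1)*513) = -2553/(-3170 - 1*(-513)) = -2553/(-3170 + 513) = -2553/(-2657) = -2553*(-1/2657) = 2553/2657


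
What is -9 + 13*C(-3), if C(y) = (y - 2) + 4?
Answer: -22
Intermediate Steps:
C(y) = 2 + y (C(y) = (-2 + y) + 4 = 2 + y)
-9 + 13*C(-3) = -9 + 13*(2 - 3) = -9 + 13*(-1) = -9 - 13 = -22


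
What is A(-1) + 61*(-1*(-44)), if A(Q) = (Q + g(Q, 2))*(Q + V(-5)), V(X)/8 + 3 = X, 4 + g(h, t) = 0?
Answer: 3009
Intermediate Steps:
g(h, t) = -4 (g(h, t) = -4 + 0 = -4)
V(X) = -24 + 8*X
A(Q) = (-64 + Q)*(-4 + Q) (A(Q) = (Q - 4)*(Q + (-24 + 8*(-5))) = (-4 + Q)*(Q + (-24 - 40)) = (-4 + Q)*(Q - 64) = (-4 + Q)*(-64 + Q) = (-64 + Q)*(-4 + Q))
A(-1) + 61*(-1*(-44)) = (256 + (-1)² - 68*(-1)) + 61*(-1*(-44)) = (256 + 1 + 68) + 61*44 = 325 + 2684 = 3009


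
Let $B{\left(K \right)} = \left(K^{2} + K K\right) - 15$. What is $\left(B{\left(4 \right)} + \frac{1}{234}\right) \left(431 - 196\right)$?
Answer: $\frac{935065}{234} \approx 3996.0$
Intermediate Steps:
$B{\left(K \right)} = -15 + 2 K^{2}$ ($B{\left(K \right)} = \left(K^{2} + K^{2}\right) - 15 = 2 K^{2} - 15 = -15 + 2 K^{2}$)
$\left(B{\left(4 \right)} + \frac{1}{234}\right) \left(431 - 196\right) = \left(\left(-15 + 2 \cdot 4^{2}\right) + \frac{1}{234}\right) \left(431 - 196\right) = \left(\left(-15 + 2 \cdot 16\right) + \frac{1}{234}\right) 235 = \left(\left(-15 + 32\right) + \frac{1}{234}\right) 235 = \left(17 + \frac{1}{234}\right) 235 = \frac{3979}{234} \cdot 235 = \frac{935065}{234}$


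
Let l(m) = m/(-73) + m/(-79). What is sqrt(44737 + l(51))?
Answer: sqrt(1487831369209)/5767 ≈ 211.51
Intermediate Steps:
l(m) = -152*m/5767 (l(m) = m*(-1/73) + m*(-1/79) = -m/73 - m/79 = -152*m/5767)
sqrt(44737 + l(51)) = sqrt(44737 - 152/5767*51) = sqrt(44737 - 7752/5767) = sqrt(257990527/5767) = sqrt(1487831369209)/5767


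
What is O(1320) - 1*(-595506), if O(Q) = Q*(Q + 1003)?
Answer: 3661866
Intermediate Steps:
O(Q) = Q*(1003 + Q)
O(1320) - 1*(-595506) = 1320*(1003 + 1320) - 1*(-595506) = 1320*2323 + 595506 = 3066360 + 595506 = 3661866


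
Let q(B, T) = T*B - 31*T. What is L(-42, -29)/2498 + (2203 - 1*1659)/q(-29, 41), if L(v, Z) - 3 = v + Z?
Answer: -190774/768135 ≈ -0.24836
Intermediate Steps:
q(B, T) = -31*T + B*T (q(B, T) = B*T - 31*T = -31*T + B*T)
L(v, Z) = 3 + Z + v (L(v, Z) = 3 + (v + Z) = 3 + (Z + v) = 3 + Z + v)
L(-42, -29)/2498 + (2203 - 1*1659)/q(-29, 41) = (3 - 29 - 42)/2498 + (2203 - 1*1659)/((41*(-31 - 29))) = -68*1/2498 + (2203 - 1659)/((41*(-60))) = -34/1249 + 544/(-2460) = -34/1249 + 544*(-1/2460) = -34/1249 - 136/615 = -190774/768135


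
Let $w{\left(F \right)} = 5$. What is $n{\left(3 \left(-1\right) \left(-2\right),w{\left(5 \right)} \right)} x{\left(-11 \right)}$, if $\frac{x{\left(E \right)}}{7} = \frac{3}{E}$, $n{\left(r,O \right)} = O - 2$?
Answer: $- \frac{63}{11} \approx -5.7273$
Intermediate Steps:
$n{\left(r,O \right)} = -2 + O$
$x{\left(E \right)} = \frac{21}{E}$ ($x{\left(E \right)} = 7 \frac{3}{E} = \frac{21}{E}$)
$n{\left(3 \left(-1\right) \left(-2\right),w{\left(5 \right)} \right)} x{\left(-11 \right)} = \left(-2 + 5\right) \frac{21}{-11} = 3 \cdot 21 \left(- \frac{1}{11}\right) = 3 \left(- \frac{21}{11}\right) = - \frac{63}{11}$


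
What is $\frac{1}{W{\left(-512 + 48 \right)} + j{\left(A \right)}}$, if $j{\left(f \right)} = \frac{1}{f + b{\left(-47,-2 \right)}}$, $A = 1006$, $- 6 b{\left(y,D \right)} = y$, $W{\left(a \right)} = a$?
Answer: $- \frac{6083}{2822506} \approx -0.0021552$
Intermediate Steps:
$b{\left(y,D \right)} = - \frac{y}{6}$
$j{\left(f \right)} = \frac{1}{\frac{47}{6} + f}$ ($j{\left(f \right)} = \frac{1}{f - - \frac{47}{6}} = \frac{1}{f + \frac{47}{6}} = \frac{1}{\frac{47}{6} + f}$)
$\frac{1}{W{\left(-512 + 48 \right)} + j{\left(A \right)}} = \frac{1}{\left(-512 + 48\right) + \frac{6}{47 + 6 \cdot 1006}} = \frac{1}{-464 + \frac{6}{47 + 6036}} = \frac{1}{-464 + \frac{6}{6083}} = \frac{1}{- \frac{2822506}{6083}} = - \frac{6083}{2822506}$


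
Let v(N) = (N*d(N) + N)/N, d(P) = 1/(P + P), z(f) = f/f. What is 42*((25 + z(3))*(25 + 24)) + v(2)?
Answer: 214037/4 ≈ 53509.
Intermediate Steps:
z(f) = 1
d(P) = 1/(2*P)
v(N) = (1/2 + N)/N (v(N) = (N*(1/(2*N)) + N)/N = (1/2 + N)/N)
42*((25 + z(3))*(25 + 24)) + v(2) = 42*((25 + 1)*(25 + 24)) + (1/2 + 2)/2 = 42*(26*49) + (1/2)*(5/2) = 42*1274 + 5/4 = 53508 + 5/4 = 214037/4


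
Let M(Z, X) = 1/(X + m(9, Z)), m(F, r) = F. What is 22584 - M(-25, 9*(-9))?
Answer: 1626049/72 ≈ 22584.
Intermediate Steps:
M(Z, X) = 1/(9 + X) (M(Z, X) = 1/(X + 9) = 1/(9 + X))
22584 - M(-25, 9*(-9)) = 22584 - 1/(9 + 9*(-9)) = 22584 - 1/(9 - 81) = 22584 - 1/(-72) = 22584 - 1*(-1/72) = 22584 + 1/72 = 1626049/72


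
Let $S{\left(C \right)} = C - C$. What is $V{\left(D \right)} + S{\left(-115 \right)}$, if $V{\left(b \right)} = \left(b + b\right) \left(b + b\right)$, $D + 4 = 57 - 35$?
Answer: $1296$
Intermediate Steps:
$D = 18$ ($D = -4 + \left(57 - 35\right) = -4 + 22 = 18$)
$S{\left(C \right)} = 0$
$V{\left(b \right)} = 4 b^{2}$ ($V{\left(b \right)} = 2 b 2 b = 4 b^{2}$)
$V{\left(D \right)} + S{\left(-115 \right)} = 4 \cdot 18^{2} + 0 = 4 \cdot 324 + 0 = 1296 + 0 = 1296$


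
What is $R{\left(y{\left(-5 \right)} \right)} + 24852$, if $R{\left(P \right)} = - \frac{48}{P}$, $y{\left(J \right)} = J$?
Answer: $\frac{124308}{5} \approx 24862.0$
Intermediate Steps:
$R{\left(y{\left(-5 \right)} \right)} + 24852 = - \frac{48}{-5} + 24852 = \left(-48\right) \left(- \frac{1}{5}\right) + 24852 = \frac{48}{5} + 24852 = \frac{124308}{5}$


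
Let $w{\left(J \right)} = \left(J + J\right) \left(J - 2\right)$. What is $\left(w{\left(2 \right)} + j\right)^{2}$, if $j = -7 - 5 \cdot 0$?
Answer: $49$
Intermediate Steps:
$w{\left(J \right)} = 2 J \left(-2 + J\right)$
$j = -7$ ($j = -7 - 0 = -7 + 0 = -7$)
$\left(w{\left(2 \right)} + j\right)^{2} = \left(2 \cdot 2 \left(-2 + 2\right) - 7\right)^{2} = \left(2 \cdot 2 \cdot 0 - 7\right)^{2} = \left(0 - 7\right)^{2} = \left(-7\right)^{2} = 49$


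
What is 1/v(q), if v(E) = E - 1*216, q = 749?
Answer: 1/533 ≈ 0.0018762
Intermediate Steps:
v(E) = -216 + E (v(E) = E - 216 = -216 + E)
1/v(q) = 1/(-216 + 749) = 1/533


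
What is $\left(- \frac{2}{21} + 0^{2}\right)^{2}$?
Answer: $\frac{4}{441} \approx 0.0090703$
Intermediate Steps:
$\left(- \frac{2}{21} + 0^{2}\right)^{2} = \left(\left(-2\right) \frac{1}{21} + 0\right)^{2} = \left(- \frac{2}{21} + 0\right)^{2} = \left(- \frac{2}{21}\right)^{2} = \frac{4}{441}$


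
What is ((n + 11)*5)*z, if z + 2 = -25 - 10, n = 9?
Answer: -3700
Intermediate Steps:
z = -37 (z = -2 + (-25 - 10) = -2 - 35 = -37)
((n + 11)*5)*z = ((9 + 11)*5)*(-37) = (20*5)*(-37) = 100*(-37) = -3700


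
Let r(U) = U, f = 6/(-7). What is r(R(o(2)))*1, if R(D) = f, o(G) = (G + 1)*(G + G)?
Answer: -6/7 ≈ -0.85714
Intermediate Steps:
o(G) = 2*G*(1 + G) (o(G) = (1 + G)*(2*G) = 2*G*(1 + G))
f = -6/7 (f = 6*(-⅐) = -6/7 ≈ -0.85714)
R(D) = -6/7
r(R(o(2)))*1 = -6/7*1 = -6/7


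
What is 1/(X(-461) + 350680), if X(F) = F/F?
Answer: 1/350681 ≈ 2.8516e-6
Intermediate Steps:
X(F) = 1
1/(X(-461) + 350680) = 1/(1 + 350680) = 1/350681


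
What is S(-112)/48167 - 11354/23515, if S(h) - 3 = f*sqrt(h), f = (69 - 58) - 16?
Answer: -546817573/1132647005 - 20*I*sqrt(7)/48167 ≈ -0.48278 - 0.0010986*I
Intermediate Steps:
f = -5 (f = 11 - 16 = -5)
S(h) = 3 - 5*sqrt(h)
S(-112)/48167 - 11354/23515 = (3 - 20*I*sqrt(7))/48167 - 11354/23515 = (3 - 20*I*sqrt(7))*(1/48167) - 11354*1/23515 = (3 - 20*I*sqrt(7))*(1/48167) - 11354/23515 = (3/48167 - 20*I*sqrt(7)/48167) - 11354/23515 = -546817573/1132647005 - 20*I*sqrt(7)/48167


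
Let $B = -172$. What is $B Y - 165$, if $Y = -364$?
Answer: $62443$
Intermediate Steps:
$B Y - 165 = \left(-172\right) \left(-364\right) - 165 = 62608 - 165 = 62443$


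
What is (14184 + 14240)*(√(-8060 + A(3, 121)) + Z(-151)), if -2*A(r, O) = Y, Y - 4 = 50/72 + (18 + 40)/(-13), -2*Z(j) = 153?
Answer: -2174436 + 7106*I*√196150994/39 ≈ -2.1744e+6 + 2.5519e+6*I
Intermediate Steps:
Z(j) = -153/2 (Z(j) = -½*153 = -153/2)
Y = 109/468 (Y = 4 + (50/72 + (18 + 40)/(-13)) = 4 + (50*(1/72) + 58*(-1/13)) = 4 + (25/36 - 58/13) = 4 - 1763/468 = 109/468 ≈ 0.23291)
A(r, O) = -109/936 (A(r, O) = -½*109/468 = -109/936)
(14184 + 14240)*(√(-8060 + A(3, 121)) + Z(-151)) = (14184 + 14240)*(√(-8060 - 109/936) - 153/2) = 28424*(√(-7544269/936) - 153/2) = 28424*(I*√196150994/156 - 153/2) = 28424*(-153/2 + I*√196150994/156) = -2174436 + 7106*I*√196150994/39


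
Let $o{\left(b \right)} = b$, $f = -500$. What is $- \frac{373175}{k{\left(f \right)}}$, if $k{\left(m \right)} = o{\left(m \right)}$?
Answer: $\frac{14927}{20} \approx 746.35$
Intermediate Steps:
$k{\left(m \right)} = m$
$- \frac{373175}{k{\left(f \right)}} = - \frac{373175}{-500} = \left(-373175\right) \left(- \frac{1}{500}\right) = \frac{14927}{20}$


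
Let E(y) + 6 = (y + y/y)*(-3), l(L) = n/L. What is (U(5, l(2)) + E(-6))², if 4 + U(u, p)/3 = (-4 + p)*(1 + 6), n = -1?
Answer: 38025/4 ≈ 9506.3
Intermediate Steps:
l(L) = -1/L
U(u, p) = -96 + 21*p (U(u, p) = -12 + 3*((-4 + p)*(1 + 6)) = -12 + 3*((-4 + p)*7) = -12 + 3*(-28 + 7*p) = -12 + (-84 + 21*p) = -96 + 21*p)
E(y) = -9 - 3*y (E(y) = -6 + (y + y/y)*(-3) = -6 + (y + 1)*(-3) = -6 + (1 + y)*(-3) = -6 + (-3 - 3*y) = -9 - 3*y)
(U(5, l(2)) + E(-6))² = ((-96 + 21*(-1/2)) + (-9 - 3*(-6)))² = ((-96 + 21*(-1*½)) + (-9 + 18))² = ((-96 + 21*(-½)) + 9)² = ((-96 - 21/2) + 9)² = (-213/2 + 9)² = (-195/2)² = 38025/4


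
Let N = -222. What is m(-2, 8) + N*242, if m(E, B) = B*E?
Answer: -53740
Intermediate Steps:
m(-2, 8) + N*242 = 8*(-2) - 222*242 = -16 - 53724 = -53740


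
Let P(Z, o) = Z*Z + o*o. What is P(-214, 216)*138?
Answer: 12758376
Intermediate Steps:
P(Z, o) = Z² + o²
P(-214, 216)*138 = ((-214)² + 216²)*138 = (45796 + 46656)*138 = 92452*138 = 12758376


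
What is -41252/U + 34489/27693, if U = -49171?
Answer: 2838250255/1361692503 ≈ 2.0844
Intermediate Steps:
-41252/U + 34489/27693 = -41252/(-49171) + 34489/27693 = -41252*(-1/49171) + 34489*(1/27693) = 41252/49171 + 34489/27693 = 2838250255/1361692503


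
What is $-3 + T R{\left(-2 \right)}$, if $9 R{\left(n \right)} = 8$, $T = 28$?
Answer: $\frac{197}{9} \approx 21.889$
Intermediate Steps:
$R{\left(n \right)} = \frac{8}{9}$ ($R{\left(n \right)} = \frac{1}{9} \cdot 8 = \frac{8}{9}$)
$-3 + T R{\left(-2 \right)} = -3 + 28 \cdot \frac{8}{9} = -3 + \frac{224}{9} = \frac{197}{9}$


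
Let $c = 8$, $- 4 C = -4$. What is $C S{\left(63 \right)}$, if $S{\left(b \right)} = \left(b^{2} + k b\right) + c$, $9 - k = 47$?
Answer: $1583$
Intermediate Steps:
$k = -38$ ($k = 9 - 47 = -38$)
$C = 1$ ($C = \left(- \frac{1}{4}\right) \left(-4\right) = 1$)
$S{\left(b \right)} = 8 + b^{2} - 38 b$ ($S{\left(b \right)} = \left(b^{2} - 38 b\right) + 8 = 8 + b^{2} - 38 b$)
$C S{\left(63 \right)} = 1 \left(8 + 63^{2} - 2394\right) = 1 \left(8 + 3969 - 2394\right) = 1 \cdot 1583 = 1583$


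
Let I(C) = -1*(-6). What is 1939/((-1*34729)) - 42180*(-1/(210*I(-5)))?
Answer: 24373768/729309 ≈ 33.420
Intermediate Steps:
I(C) = 6
1939/((-1*34729)) - 42180*(-1/(210*I(-5))) = 1939/((-1*34729)) - 42180/((14*(-15))*6) = 1939/(-34729) - 42180/((-210*6)) = 1939*(-1/34729) - 42180/(-1260) = -1939/34729 - 42180*(-1/1260) = -1939/34729 + 703/21 = 24373768/729309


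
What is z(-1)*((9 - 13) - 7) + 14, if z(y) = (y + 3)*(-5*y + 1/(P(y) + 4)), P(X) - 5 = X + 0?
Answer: -395/4 ≈ -98.750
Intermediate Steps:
P(X) = 5 + X (P(X) = 5 + (X + 0) = 5 + X)
z(y) = (3 + y)*(1/(9 + y) - 5*y) (z(y) = (y + 3)*(-5*y + 1/((5 + y) + 4)) = (3 + y)*(-5*y + 1/(9 + y)) = (3 + y)*(1/(9 + y) - 5*y))
z(-1)*((9 - 13) - 7) + 14 = ((3 - 134*(-1) - 60*(-1)² - 5*(-1)³)/(9 - 1))*((9 - 13) - 7) + 14 = ((3 + 134 - 60*1 - 5*(-1))/8)*(-4 - 7) + 14 = ((3 + 134 - 60 + 5)/8)*(-11) + 14 = ((⅛)*82)*(-11) + 14 = (41/4)*(-11) + 14 = -451/4 + 14 = -395/4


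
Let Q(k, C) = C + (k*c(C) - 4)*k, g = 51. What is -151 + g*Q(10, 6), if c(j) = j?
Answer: 28715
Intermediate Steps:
Q(k, C) = C + k*(-4 + C*k) (Q(k, C) = C + (k*C - 4)*k = C + (C*k - 4)*k = C + (-4 + C*k)*k = C + k*(-4 + C*k))
-151 + g*Q(10, 6) = -151 + 51*(6 - 4*10 + 6*10²) = -151 + 51*(6 - 40 + 6*100) = -151 + 51*(6 - 40 + 600) = -151 + 51*566 = -151 + 28866 = 28715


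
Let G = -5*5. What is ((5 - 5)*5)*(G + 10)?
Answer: 0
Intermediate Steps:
G = -25
((5 - 5)*5)*(G + 10) = ((5 - 5)*5)*(-25 + 10) = (0*5)*(-15) = 0*(-15) = 0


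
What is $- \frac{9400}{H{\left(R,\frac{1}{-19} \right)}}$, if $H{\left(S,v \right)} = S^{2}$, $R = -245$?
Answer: $- \frac{376}{2401} \approx -0.1566$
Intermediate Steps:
$- \frac{9400}{H{\left(R,\frac{1}{-19} \right)}} = - \frac{9400}{\left(-245\right)^{2}} = - \frac{9400}{60025} = \left(-9400\right) \frac{1}{60025} = - \frac{376}{2401}$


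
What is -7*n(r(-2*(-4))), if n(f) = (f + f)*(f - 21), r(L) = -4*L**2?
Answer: -992768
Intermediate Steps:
n(f) = 2*f*(-21 + f) (n(f) = (2*f)*(-21 + f) = 2*f*(-21 + f))
-7*n(r(-2*(-4))) = -14*(-4*(-2*(-4))**2)*(-21 - 4*(-2*(-4))**2) = -14*(-4*8**2)*(-21 - 4*8**2) = -14*(-4*64)*(-21 - 4*64) = -14*(-256)*(-21 - 256) = -14*(-256)*(-277) = -7*141824 = -992768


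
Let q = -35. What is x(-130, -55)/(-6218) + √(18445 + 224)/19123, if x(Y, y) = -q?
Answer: -35/6218 + 7*√381/19123 ≈ 0.0015162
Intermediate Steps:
x(Y, y) = 35 (x(Y, y) = -1*(-35) = 35)
x(-130, -55)/(-6218) + √(18445 + 224)/19123 = 35/(-6218) + √(18445 + 224)/19123 = 35*(-1/6218) + √18669*(1/19123) = -35/6218 + (7*√381)*(1/19123) = -35/6218 + 7*√381/19123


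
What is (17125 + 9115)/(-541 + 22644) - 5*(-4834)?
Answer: 534255750/22103 ≈ 24171.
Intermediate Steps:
(17125 + 9115)/(-541 + 22644) - 5*(-4834) = 26240/22103 - 1*(-24170) = 26240*(1/22103) + 24170 = 26240/22103 + 24170 = 534255750/22103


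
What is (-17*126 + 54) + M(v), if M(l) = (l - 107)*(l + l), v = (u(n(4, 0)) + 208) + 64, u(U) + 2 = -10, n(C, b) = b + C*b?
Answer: 77472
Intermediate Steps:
u(U) = -12 (u(U) = -2 - 10 = -12)
v = 260 (v = (-12 + 208) + 64 = 196 + 64 = 260)
M(l) = 2*l*(-107 + l) (M(l) = (-107 + l)*(2*l) = 2*l*(-107 + l))
(-17*126 + 54) + M(v) = (-17*126 + 54) + 2*260*(-107 + 260) = (-2142 + 54) + 2*260*153 = -2088 + 79560 = 77472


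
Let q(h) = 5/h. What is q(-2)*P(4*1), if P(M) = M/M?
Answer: -5/2 ≈ -2.5000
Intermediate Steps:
P(M) = 1
q(-2)*P(4*1) = (5/(-2))*1 = (5*(-1/2))*1 = -5/2*1 = -5/2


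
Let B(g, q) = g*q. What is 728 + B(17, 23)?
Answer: 1119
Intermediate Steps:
728 + B(17, 23) = 728 + 17*23 = 728 + 391 = 1119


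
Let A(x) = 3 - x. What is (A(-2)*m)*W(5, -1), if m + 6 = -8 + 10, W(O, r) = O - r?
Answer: -120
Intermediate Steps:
m = -4 (m = -6 + (-8 + 10) = -6 + 2 = -4)
(A(-2)*m)*W(5, -1) = ((3 - 1*(-2))*(-4))*(5 - 1*(-1)) = ((3 + 2)*(-4))*(5 + 1) = (5*(-4))*6 = -20*6 = -120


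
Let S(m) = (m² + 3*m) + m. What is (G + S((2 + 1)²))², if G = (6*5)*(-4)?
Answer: 9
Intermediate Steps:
S(m) = m² + 4*m
G = -120 (G = 30*(-4) = -120)
(G + S((2 + 1)²))² = (-120 + (2 + 1)²*(4 + (2 + 1)²))² = (-120 + 3²*(4 + 3²))² = (-120 + 9*(4 + 9))² = (-120 + 9*13)² = (-120 + 117)² = (-3)² = 9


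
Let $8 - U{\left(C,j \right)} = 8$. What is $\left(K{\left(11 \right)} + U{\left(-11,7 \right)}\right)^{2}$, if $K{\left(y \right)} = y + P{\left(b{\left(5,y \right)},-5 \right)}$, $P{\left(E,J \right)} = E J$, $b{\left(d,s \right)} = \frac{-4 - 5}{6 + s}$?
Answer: $\frac{53824}{289} \approx 186.24$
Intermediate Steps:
$b{\left(d,s \right)} = - \frac{9}{6 + s}$
$U{\left(C,j \right)} = 0$ ($U{\left(C,j \right)} = 8 - 8 = 0$)
$K{\left(y \right)} = y + \frac{45}{6 + y}$ ($K{\left(y \right)} = y + - \frac{9}{6 + y} \left(-5\right) = y + \frac{45}{6 + y}$)
$\left(K{\left(11 \right)} + U{\left(-11,7 \right)}\right)^{2} = \left(\frac{45 + 11 \left(6 + 11\right)}{6 + 11} + 0\right)^{2} = \left(\frac{45 + 11 \cdot 17}{17} + 0\right)^{2} = \left(\frac{45 + 187}{17} + 0\right)^{2} = \left(\frac{1}{17} \cdot 232 + 0\right)^{2} = \left(\frac{232}{17} + 0\right)^{2} = \left(\frac{232}{17}\right)^{2} = \frac{53824}{289}$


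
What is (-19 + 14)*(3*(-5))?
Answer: 75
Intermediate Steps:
(-19 + 14)*(3*(-5)) = -5*(-15) = 75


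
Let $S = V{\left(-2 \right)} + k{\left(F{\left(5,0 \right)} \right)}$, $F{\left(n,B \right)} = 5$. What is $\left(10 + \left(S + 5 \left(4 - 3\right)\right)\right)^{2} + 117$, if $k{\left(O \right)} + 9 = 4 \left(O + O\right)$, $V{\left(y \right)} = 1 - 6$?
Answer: $1798$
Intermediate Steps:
$V{\left(y \right)} = -5$ ($V{\left(y \right)} = 1 - 6 = -5$)
$k{\left(O \right)} = -9 + 8 O$ ($k{\left(O \right)} = -9 + 4 \left(O + O\right) = -9 + 4 \cdot 2 O = -9 + 8 O$)
$S = 26$ ($S = -5 + \left(-9 + 8 \cdot 5\right) = -5 + \left(-9 + 40\right) = -5 + 31 = 26$)
$\left(10 + \left(S + 5 \left(4 - 3\right)\right)\right)^{2} + 117 = \left(10 + \left(26 + 5 \left(4 - 3\right)\right)\right)^{2} + 117 = \left(10 + \left(26 + 5 \cdot 1\right)\right)^{2} + 117 = \left(10 + \left(26 + 5\right)\right)^{2} + 117 = \left(10 + 31\right)^{2} + 117 = 41^{2} + 117 = 1681 + 117 = 1798$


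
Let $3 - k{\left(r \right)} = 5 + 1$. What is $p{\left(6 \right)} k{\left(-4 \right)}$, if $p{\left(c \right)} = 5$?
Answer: $-15$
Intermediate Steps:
$k{\left(r \right)} = -3$ ($k{\left(r \right)} = 3 - \left(5 + 1\right) = 3 - 6 = -3$)
$p{\left(6 \right)} k{\left(-4 \right)} = 5 \left(-3\right) = -15$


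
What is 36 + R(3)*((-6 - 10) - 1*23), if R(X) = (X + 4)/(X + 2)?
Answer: -93/5 ≈ -18.600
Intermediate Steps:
R(X) = (4 + X)/(2 + X)
36 + R(3)*((-6 - 10) - 1*23) = 36 + ((4 + 3)/(2 + 3))*((-6 - 10) - 1*23) = 36 + (7/5)*(-16 - 23) = 36 + ((⅕)*7)*(-39) = 36 + (7/5)*(-39) = 36 - 273/5 = -93/5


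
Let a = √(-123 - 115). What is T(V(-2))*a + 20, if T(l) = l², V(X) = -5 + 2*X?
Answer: 20 + 81*I*√238 ≈ 20.0 + 1249.6*I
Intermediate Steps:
a = I*√238 (a = √(-238) = I*√238 ≈ 15.427*I)
T(V(-2))*a + 20 = (-5 + 2*(-2))²*(I*√238) + 20 = (-5 - 4)²*(I*√238) + 20 = (-9)²*(I*√238) + 20 = 81*(I*√238) + 20 = 81*I*√238 + 20 = 20 + 81*I*√238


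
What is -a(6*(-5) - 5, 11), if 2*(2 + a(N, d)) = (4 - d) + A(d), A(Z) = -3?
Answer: 7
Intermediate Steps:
a(N, d) = -3/2 - d/2 (a(N, d) = -2 + ((4 - d) - 3)/2 = -2 + (1 - d)/2 = -2 + (½ - d/2) = -3/2 - d/2)
-a(6*(-5) - 5, 11) = -(-3/2 - ½*11) = -(-3/2 - 11/2) = -1*(-7) = 7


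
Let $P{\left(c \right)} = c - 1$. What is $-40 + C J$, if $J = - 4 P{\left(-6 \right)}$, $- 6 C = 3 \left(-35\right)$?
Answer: $450$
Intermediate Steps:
$C = \frac{35}{2}$ ($C = - \frac{3 \left(-35\right)}{6} = \left(- \frac{1}{6}\right) \left(-105\right) = \frac{35}{2} \approx 17.5$)
$P{\left(c \right)} = -1 + c$
$J = 28$ ($J = - 4 \left(-1 - 6\right) = \left(-4\right) \left(-7\right) = 28$)
$-40 + C J = -40 + \frac{35}{2} \cdot 28 = -40 + 490 = 450$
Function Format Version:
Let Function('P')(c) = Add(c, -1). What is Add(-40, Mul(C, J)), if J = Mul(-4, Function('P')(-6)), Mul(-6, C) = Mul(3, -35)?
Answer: 450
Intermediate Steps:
C = Rational(35, 2) (C = Mul(Rational(-1, 6), Mul(3, -35)) = Mul(Rational(-1, 6), -105) = Rational(35, 2) ≈ 17.500)
Function('P')(c) = Add(-1, c)
J = 28 (J = Mul(-4, Add(-1, -6)) = Mul(-4, -7) = 28)
Add(-40, Mul(C, J)) = Add(-40, Mul(Rational(35, 2), 28)) = Add(-40, 490) = 450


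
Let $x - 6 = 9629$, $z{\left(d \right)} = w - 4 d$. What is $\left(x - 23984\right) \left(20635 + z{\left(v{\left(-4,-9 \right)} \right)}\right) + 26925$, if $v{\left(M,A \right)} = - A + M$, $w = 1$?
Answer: $-295792059$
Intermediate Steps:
$v{\left(M,A \right)} = M - A$
$z{\left(d \right)} = 1 - 4 d$
$x = 9635$ ($x = 6 + 9629 = 9635$)
$\left(x - 23984\right) \left(20635 + z{\left(v{\left(-4,-9 \right)} \right)}\right) + 26925 = \left(9635 - 23984\right) \left(20635 + \left(1 - 4 \left(-4 - -9\right)\right)\right) + 26925 = - 14349 \left(20635 + \left(1 - 4 \left(-4 + 9\right)\right)\right) + 26925 = - 14349 \left(20635 + \left(1 - 20\right)\right) + 26925 = - 14349 \left(20635 - 19\right) + 26925 = \left(-14349\right) 20616 + 26925 = -295818984 + 26925 = -295792059$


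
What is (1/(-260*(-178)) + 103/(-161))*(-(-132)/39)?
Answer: -52433469/24216010 ≈ -2.1652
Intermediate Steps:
(1/(-260*(-178)) + 103/(-161))*(-(-132)/39) = (-1/260*(-1/178) + 103*(-1/161))*(-(-132)/39) = (1/46280 - 103/161)*(-1*(-44/13)) = -4766679/7451080*44/13 = -52433469/24216010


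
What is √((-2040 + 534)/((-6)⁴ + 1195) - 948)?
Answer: I*√5886168234/2491 ≈ 30.799*I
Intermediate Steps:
√((-2040 + 534)/((-6)⁴ + 1195) - 948) = √(-1506/(1296 + 1195) - 948) = √(-1506/2491 - 948) = √(-2362974/2491) = I*√5886168234/2491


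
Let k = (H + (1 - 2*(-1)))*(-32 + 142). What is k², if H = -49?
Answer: 25603600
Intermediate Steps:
k = -5060 (k = (-49 + (1 - 2*(-1)))*(-32 + 142) = (-49 + (1 + 2))*110 = (-49 + 3)*110 = -46*110 = -5060)
k² = (-5060)² = 25603600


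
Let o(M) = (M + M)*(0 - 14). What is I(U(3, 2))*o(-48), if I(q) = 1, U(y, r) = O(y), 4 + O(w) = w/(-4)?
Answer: 1344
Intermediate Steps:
O(w) = -4 - w/4 (O(w) = -4 + w/(-4) = -4 + w*(-¼) = -4 - w/4)
U(y, r) = -4 - y/4
o(M) = -28*M (o(M) = (2*M)*(-14) = -28*M)
I(U(3, 2))*o(-48) = 1*(-28*(-48)) = 1*1344 = 1344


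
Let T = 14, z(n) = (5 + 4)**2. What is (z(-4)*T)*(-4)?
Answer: -4536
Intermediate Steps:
z(n) = 81 (z(n) = 9**2 = 81)
(z(-4)*T)*(-4) = (81*14)*(-4) = 1134*(-4) = -4536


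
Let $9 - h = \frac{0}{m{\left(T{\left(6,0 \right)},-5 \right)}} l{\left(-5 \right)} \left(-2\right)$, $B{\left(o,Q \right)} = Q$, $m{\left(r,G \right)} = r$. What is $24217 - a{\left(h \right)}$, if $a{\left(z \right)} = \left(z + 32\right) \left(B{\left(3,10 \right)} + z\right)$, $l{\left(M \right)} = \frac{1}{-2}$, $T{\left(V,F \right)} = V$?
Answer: $23438$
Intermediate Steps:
$l{\left(M \right)} = - \frac{1}{2}$
$h = 9$ ($h = 9 - \frac{0}{6} \left(- \frac{1}{2}\right) \left(-2\right) = 9 - 0 \cdot \frac{1}{6} \left(- \frac{1}{2}\right) \left(-2\right) = 9 - 0 \left(- \frac{1}{2}\right) \left(-2\right) = 9 - 0 \left(-2\right) = 9 - 0 = 9 + 0 = 9$)
$a{\left(z \right)} = \left(10 + z\right) \left(32 + z\right)$ ($a{\left(z \right)} = \left(z + 32\right) \left(10 + z\right) = \left(32 + z\right) \left(10 + z\right) = \left(10 + z\right) \left(32 + z\right)$)
$24217 - a{\left(h \right)} = 24217 - \left(320 + 9^{2} + 42 \cdot 9\right) = 24217 - \left(320 + 81 + 378\right) = 24217 - 779 = 23438$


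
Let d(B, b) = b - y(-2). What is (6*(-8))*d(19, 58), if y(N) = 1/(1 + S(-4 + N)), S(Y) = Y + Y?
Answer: -30672/11 ≈ -2788.4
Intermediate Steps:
S(Y) = 2*Y
y(N) = 1/(-7 + 2*N) (y(N) = 1/(1 + 2*(-4 + N)) = 1/(1 + (-8 + 2*N)) = 1/(-7 + 2*N))
d(B, b) = 1/11 + b (d(B, b) = b - 1/(-7 + 2*(-2)) = b - 1/(-7 - 4) = b - 1/(-11) = b - 1*(-1/11) = b + 1/11 = 1/11 + b)
(6*(-8))*d(19, 58) = (6*(-8))*(1/11 + 58) = -48*639/11 = -30672/11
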